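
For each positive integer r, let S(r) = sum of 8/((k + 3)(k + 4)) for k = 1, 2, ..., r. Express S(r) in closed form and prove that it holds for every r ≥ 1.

We claim S(r) = 2r/(r + 4) for all r ≥ 1.
Base case (r = 1): S(1) = 2/5, and the closed form gives 2/5. They agree.
Inductive step: assume the claim holds for r = k, so S(k) = 2k/(k + 4).
Then S(k+1) = S(k) + (8/((k + 4)(k + 5))) = (2k/(k + 4)) + (8/((k + 4)(k + 5))).
Simplifying, S(k+1) = 2(k + 1)/(k + 5) = 2(k+1)/((k+1) + 4),
which is the closed form with r = k+1.
By induction, the statement is established for all r ≥ 1.

S(r) = 2r/(r + 4)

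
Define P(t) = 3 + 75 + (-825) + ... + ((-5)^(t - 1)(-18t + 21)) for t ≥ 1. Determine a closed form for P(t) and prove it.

We claim P(t) = 3(-5)^t(t - 1) + 3 for all t ≥ 1.
Base step (t = 1): P(1) = 3, and the closed form gives 3. They agree.
Inductive step: suppose the statement holds for some i ≥ 1, so P(i) = 3(-5)^i(i - 1) + 3.
Then P(i+1) = P(i) + ((-5)^i(-18i + 3)) = (3(-5)^i(i - 1) + 3) + ((-5)^i(-18i + 3)).
Simplifying, P(i+1) = -15(-5)^i·i + 3 = 3(-5)^(i+1)((i+1) - 1) + 3,
which is the closed form with t = i+1.
By induction, the statement is established for all t ≥ 1.

P(t) = 3(-5)^t(t - 1) + 3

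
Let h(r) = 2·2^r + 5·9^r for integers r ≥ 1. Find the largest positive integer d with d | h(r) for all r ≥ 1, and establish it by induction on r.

Computing the first values: h(1) = 49 and h(2) = 413; gcd(49, 413) = 7, so d ≤ 7.
We prove 7 | 2·2^r + 5·9^r for all r ≥ 1 by induction on r.
When r = 1: h(1) = 49 = 7·(7), so 7 | h(1).
Inductive step: suppose the statement holds for some p ≥ 1, i.e. 7 | h(p). Then
h(p+1) − 9·h(p) = (2·2^(p+1) + 5·9^(p+1)) − 9·(2·2^p + 5·9^p) = (2)·2^p·(2 − 9) = (-14)·2^p. Since 7 | h(p) by the inductive hypothesis, 7 | 9·h(p); and 7 | -14 since -14 = 7·-2. Therefore 7 | h(p+1).
This completes the induction.
Therefore the largest such d is 7.

d = 7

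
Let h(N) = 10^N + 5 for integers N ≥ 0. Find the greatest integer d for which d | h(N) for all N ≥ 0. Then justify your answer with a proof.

Computing the first values: h(0) = 6 and h(1) = 15; gcd(6, 15) = 3, so d ≤ 3.
We prove 3 | 10^N + 5 for all N ≥ 0 by induction on N.
Base step (N = 0): h(0) = 6 = 3·(2), so 3 | h(0).
Inductive step: assume the claim holds for N = i, i.e. 3 | h(i). Then
h(i+1) = 10^(i+1) + 5 = 10·(10^i + 5) - 45 = 10·h(i) - 45. The first term is divisible by 3 by the inductive hypothesis, and -45 is divisible by 3. Hence 3 | h(i+1).
This completes the induction.
Therefore the largest such d is 3.

d = 3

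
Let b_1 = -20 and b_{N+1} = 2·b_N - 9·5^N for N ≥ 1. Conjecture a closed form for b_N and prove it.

b_N = -5·2^(N - 1) - 3·5^N

Computing the first terms: b_1 = -20, b_2 = -85, b_3 = -395. This suggests b_N = -5·2^(N - 1) - 3·5^N.
For the base case N = 1: the formula gives -20 = -20 = b_1.
Inductive step: suppose the statement holds for some j ≥ 1, so b_j = -5·2^(j - 1) - 3·5^j.
Then b_{j+1} = 2·b_j - 9·5^j = 2·(-5·2^(j - 1) - 3·5^j) - 9·5^j = -5·2^j - 3·5^(j + 1) = -5·2^((j+1) - 1) - 3·5^(j+1),
which is the claimed formula at N = j+1.
This completes the induction.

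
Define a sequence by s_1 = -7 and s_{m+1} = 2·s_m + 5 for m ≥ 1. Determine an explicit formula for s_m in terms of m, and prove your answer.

Computing the first terms: s_1 = -7, s_2 = -9, s_3 = -13. This suggests s_m = -2^m - 5.
Base step (m = 1): the formula gives -7 = -7 = s_1.
Inductive step: suppose the statement holds for some p ≥ 1, so s_p = -2^p - 5.
Then s_{p+1} = 2·s_p + 5 = 2·(-2^p - 5) + 5 = -2^(p + 1) - 5,
which is the claimed formula at m = p+1.
This completes the induction.

s_m = -2^m - 5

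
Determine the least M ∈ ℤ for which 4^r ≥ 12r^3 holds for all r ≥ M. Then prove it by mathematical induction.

At r = 5: 1024 < 1500, so the inequality fails and M ≥ 6. We prove 4^r ≥ 12r^3 for all r ≥ 6.
Base case (r = 6): 4^r = 4096 and 12r^3 = 2592, so 4096 ≥ 2592.
Suppose the result is true for r = i, so 4^i ≥ 12i^3.
Then 4^(i + 1) = 4·(4^i) ≥ 4·(12i^3).
Also, for i ≥ 6 we have 4·(12i^3) ≥ 12(i+1)^3, since 4 ≥ (1 + 1/i)^3 for all i ≥ 6.
Combining, 4^(i + 1) ≥ 12(i+1)^3.
This completes the induction.
Hence the smallest such M is 6.

M = 6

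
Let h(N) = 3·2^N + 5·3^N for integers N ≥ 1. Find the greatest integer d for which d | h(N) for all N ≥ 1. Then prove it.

d = 3

Computing the first values: h(1) = 21 and h(2) = 57; gcd(21, 57) = 3, so d ≤ 3.
We prove 3 | 3·2^N + 5·3^N for all N ≥ 1 by induction on N.
For the base case N = 1: h(1) = 21 = 3·(7), so 3 | h(1).
Inductive step: suppose the statement holds for some r ≥ 1, i.e. 3 | h(r). Then
h(r+1) − 3·h(r) = (3·2^(r+1) + 5·3^(r+1)) − 3·(3·2^r + 5·3^r) = (3)·2^r·(2 − 3) = (-3)·2^r. Since 3 | h(r) by the inductive hypothesis, 3 | 3·h(r); and 3 | -3 since -3 = 3·-1. Therefore 3 | h(r+1).
Hence, by induction on N, the claim holds for every N ≥ 1.
Therefore the largest such d is 3.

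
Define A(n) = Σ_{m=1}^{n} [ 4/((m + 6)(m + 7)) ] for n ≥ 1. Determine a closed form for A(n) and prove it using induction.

A(n) = 4n/(7(n + 7))

We claim A(n) = 4n/(7(n + 7)) for all n ≥ 1.
For the base case n = 1: A(1) = 1/14, and the closed form gives 1/14. They agree.
Inductive step: assume the claim holds for n = m, so A(m) = 4m/(7(m + 7)).
Then A(m+1) = A(m) + (4/((m + 7)(m + 8))) = (4m/(7(m + 7))) + (4/((m + 7)(m + 8))).
Simplifying, A(m+1) = 4(m + 1)/(7(m + 8)) = 4(m+1)/(7((m+1) + 7)),
which is the closed form with n = m+1.
By the principle of mathematical induction, the result holds for all n ≥ 1.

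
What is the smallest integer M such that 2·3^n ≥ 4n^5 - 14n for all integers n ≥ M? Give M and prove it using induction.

M = 12

At n = 11: 354294 < 644050, so the inequality fails and M ≥ 12. We prove 2·3^n ≥ 4n^5 - 14n for all n ≥ 12.
Base case (n = 12): 2·3^n = 1062882 and 4n^5 - 14n = 995160, so 1062882 ≥ 995160.
For the inductive step, assume it holds for an arbitrary m ≥ 12, so 2·3^m ≥ 4m^5 - 14m.
Then 2·3^(m + 1) = 3·(2·3^m) ≥ 3·(4m^5 - 14m).
Also, for m ≥ 12 we have 3·(4m^5 - 14m) ≥ 4(m+1)^5 - 14(m+1), since 3·(4m^5 - 14m) − (4(m+1)^5 - 14(m+1)) = 8m^5 - 20m^4 - 40m^3 - 40m^2 - 48m + 10, which is nonnegative for all m ≥ 12.
Combining, 2·3^(m + 1) ≥ 4(m+1)^5 - 14(m+1).
Hence, by induction on n, the claim holds for every n ≥ 12.
Hence the smallest such M is 12.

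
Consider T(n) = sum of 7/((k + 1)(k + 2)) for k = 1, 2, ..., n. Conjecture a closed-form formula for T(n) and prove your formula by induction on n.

We claim T(n) = 7n/(2(n + 2)) for all n ≥ 1.
Base case (n = 1): T(1) = 7/6, and the closed form gives 7/6. They agree.
Suppose the result is true for n = k, so T(k) = 7k/(2(k + 2)).
Then T(k+1) = T(k) + (7/((k + 2)(k + 3))) = (7k/(2(k + 2))) + (7/((k + 2)(k + 3))).
Simplifying, T(k+1) = 7(k + 1)/(2(k + 3)) = 7(k+1)/(2((k+1) + 2)),
which is the closed form with n = k+1.
Hence, by induction on n, the claim holds for every n ≥ 1.

T(n) = 7n/(2(n + 2))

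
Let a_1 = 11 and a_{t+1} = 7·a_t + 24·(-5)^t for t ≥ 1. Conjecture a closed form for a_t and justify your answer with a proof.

Computing the first terms: a_1 = 11, a_2 = -43, a_3 = 299. This suggests a_t = -2(-5)^t + 7^(t - 1).
Base case (t = 1): the formula gives 11 = 11 = a_1.
Suppose the result is true for t = r, so a_r = -2(-5)^r + 7^(r - 1).
Then a_{r+1} = 7·a_r + 24·(-5)^r = 7·(-2(-5)^r + 7^(r - 1)) + 24·(-5)^r = -2(-5)^(r + 1) + 7^r = -2(-5)^(r+1) + 7^((r+1) - 1),
which is the claimed formula at t = r+1.
By the principle of mathematical induction, the result holds for all t ≥ 1.

a_t = -2(-5)^t + 7^(t - 1)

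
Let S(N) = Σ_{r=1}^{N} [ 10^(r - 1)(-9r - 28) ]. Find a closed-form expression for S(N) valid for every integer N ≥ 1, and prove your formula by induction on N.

S(N) = -10^N(N + 3) + 3

We claim S(N) = -10^N(N + 3) + 3 for all N ≥ 1.
When N = 1: S(1) = -37, and the closed form gives -37. They agree.
Inductive step: assume the claim holds for N = r, so S(r) = -10^r(r + 3) + 3.
Then S(r+1) = S(r) + (10^r(-9r - 37)) = (-10^r(r + 3) + 3) + (10^r(-9r - 37)).
Simplifying, S(r+1) = -10·10^r·r - 40·10^r + 3 = -10^(r+1)((r+1) + 3) + 3,
which is the closed form with N = r+1.
Hence, by induction on N, the claim holds for every N ≥ 1.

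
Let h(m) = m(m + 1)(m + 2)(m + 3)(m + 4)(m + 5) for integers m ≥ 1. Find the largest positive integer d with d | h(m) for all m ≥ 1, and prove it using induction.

d = 720

Computing the first values: h(1) = 720 and h(2) = 5040; gcd(720, 5040) = 720, so d ≤ 720.
We prove 720 | m(m + 1)(m + 2)(m + 3)(m + 4)(m + 5) for all m ≥ 1 by induction on m.
Base step (m = 1): h(1) = 720 = 720·(1), so 720 | h(1).
For the inductive step, assume it holds for an arbitrary i ≥ 1, i.e. 720 | h(i). Then
h(i+1) − h(i) = (i+1)·(i+2)·(i+3)·(i+4)·(i+5)·(i+6) − i·(i+1)·(i+2)·(i+3)·(i+4)·(i+5) = (i+1)·(i+2)·(i+3)·(i+4)·(i+5)·[(i+6) − i] = 6·(i+1)·(i+2)·(i+3)·(i+4)·(i+5). The product of 5 consecutive integers is divisible by (5)! = 120, so h(i+1) − h(i) is divisible by 6·120 = 720. By the inductive hypothesis 720 | h(i), hence 720 | h(i+1).
This completes the induction.
Therefore the largest such d is 720.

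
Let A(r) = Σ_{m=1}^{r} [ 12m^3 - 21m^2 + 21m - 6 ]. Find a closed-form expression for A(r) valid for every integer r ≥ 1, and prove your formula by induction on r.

A(r) = r(3r^3 - r^2 + 3r + 1)

We claim A(r) = r(3r^3 - r^2 + 3r + 1) for all r ≥ 1.
Base case (r = 1): A(1) = 6, and the closed form gives 6. They agree.
Inductive step: suppose the statement holds for some m ≥ 1, so A(m) = m(3m^3 - m^2 + 3m + 1).
Then A(m+1) = A(m) + (12m^3 + 15m^2 + 15m + 6) = (m(3m^3 - m^2 + 3m + 1)) + (12m^3 + 15m^2 + 15m + 6).
Simplifying, A(m+1) = (m + 1)(3m^3 + 8m^2 + 10m + 6) = (m+1)(3(m+1)^3 - (m+1)^2 + 3(m+1) + 1),
which is the closed form with r = m+1.
This completes the induction.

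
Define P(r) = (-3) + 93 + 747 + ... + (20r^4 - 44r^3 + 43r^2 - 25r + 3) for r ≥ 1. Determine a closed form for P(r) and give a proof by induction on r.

P(r) = r(4r^4 - r^3 - r^2 - 2r - 3)

We claim P(r) = r(4r^4 - r^3 - r^2 - 2r - 3) for all r ≥ 1.
Base step (r = 1): P(1) = -3, and the closed form gives -3. They agree.
Suppose the result is true for r = p, so P(p) = p(4p^4 - p^3 - p^2 - 2p - 3).
Then P(p+1) = P(p) + (20p^4 + 36p^3 + 31p^2 + 9p - 3) = (p(4p^4 - p^3 - p^2 - 2p - 3)) + (20p^4 + 36p^3 + 31p^2 + 9p - 3).
Simplifying, P(p+1) = (p + 1)(4p^4 + 15p^3 + 20p^2 + 9p - 3) = (p+1)(4(p+1)^4 - (p+1)^3 - (p+1)^2 - 2(p+1) - 3),
which is the closed form with r = p+1.
Hence, by induction on r, the claim holds for every r ≥ 1.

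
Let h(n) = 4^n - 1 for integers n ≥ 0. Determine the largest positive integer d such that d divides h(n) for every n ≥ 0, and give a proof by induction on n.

d = 3

Computing the first values: h(0) = 0 and h(1) = 3; gcd(0, 3) = 3, so d ≤ 3.
We prove 3 | 4^n - 1 for all n ≥ 0 by induction on n.
Base case (n = 0): h(0) = 0 = 3·(0), so 3 | h(0).
Suppose the result is true for n = p, i.e. 3 | h(p). Then
h(p+1) = 4^(p+1) - 1 = 4·(4^p - 1) + 3 = 4·h(p) + 3. The first term is divisible by 3 by the inductive hypothesis, and 3 is divisible by 3. Hence 3 | h(p+1).
By induction, the statement is established for all n ≥ 0.
Therefore the largest such d is 3.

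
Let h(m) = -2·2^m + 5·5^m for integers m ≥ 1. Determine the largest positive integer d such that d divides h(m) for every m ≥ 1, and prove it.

d = 3

Computing the first values: h(1) = 21 and h(2) = 117; gcd(21, 117) = 3, so d ≤ 3.
We prove 3 | -2·2^m + 5·5^m for all m ≥ 1 by induction on m.
Base case (m = 1): h(1) = 21 = 3·(7), so 3 | h(1).
Suppose the result is true for m = i, i.e. 3 | h(i). Then
h(i+1) − 5·h(i) = (-2·2^(i+1) + 5·5^(i+1)) − 5·(-2·2^i + 5·5^i) = (-2)·2^i·(2 − 5) = (6)·2^i. Since 3 | h(i) by the inductive hypothesis, 3 | 5·h(i); and 3 | 6 since 6 = 3·2. Therefore 3 | h(i+1).
By the principle of mathematical induction, the result holds for all m ≥ 1.
Therefore the largest such d is 3.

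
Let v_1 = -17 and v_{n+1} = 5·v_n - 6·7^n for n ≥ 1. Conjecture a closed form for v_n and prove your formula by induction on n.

v_n = 4·5^(n - 1) - 3·7^n

Computing the first terms: v_1 = -17, v_2 = -127, v_3 = -929. This suggests v_n = 4·5^(n - 1) - 3·7^n.
Base step (n = 1): the formula gives -17 = -17 = v_1.
Inductive step: suppose the statement holds for some p ≥ 1, so v_p = 4·5^(p - 1) - 3·7^p.
Then v_{p+1} = 5·v_p - 6·7^p = 5·(4·5^(p - 1) - 3·7^p) - 6·7^p = 4·5^p - 3·7^(p + 1) = 4·5^((p+1) - 1) - 3·7^(p+1),
which is the claimed formula at n = p+1.
By the principle of mathematical induction, the result holds for all n ≥ 1.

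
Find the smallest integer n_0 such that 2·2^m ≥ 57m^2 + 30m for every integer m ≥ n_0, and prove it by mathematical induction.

n_0 = 13

At m = 12: 8192 < 8568, so the inequality fails and n_0 ≥ 13. We prove 2·2^m ≥ 57m^2 + 30m for all m ≥ 13.
Base step (m = 13): 2·2^m = 16384 and 57m^2 + 30m = 10023, so 16384 ≥ 10023.
Inductive step: suppose the statement holds for some r ≥ 13, so 2·2^r ≥ 57r^2 + 30r.
Then 2·2^(r + 1) = 2·(2·2^r) ≥ 2·(57r^2 + 30r).
Also, for r ≥ 13 we have 2·(57r^2 + 30r) ≥ 57(r+1)^2 + 30(r+1), since 2·(57r^2 + 30r) − (57(r+1)^2 + 30(r+1)) = 57r^2 - 84r - 87, which is nonnegative for all r ≥ 13.
Combining, 2·2^(r + 1) ≥ 57(r+1)^2 + 30(r+1).
By the principle of mathematical induction, the result holds for all m ≥ 13.
Hence the smallest such n_0 is 13.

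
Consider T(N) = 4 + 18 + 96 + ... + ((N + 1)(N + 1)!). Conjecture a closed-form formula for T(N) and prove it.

T(N) = (N + 2)! - 2

We claim T(N) = (N + 2)! - 2 for all N ≥ 1.
For the base case N = 1: T(1) = 4, and the closed form gives 4. They agree.
Suppose the result is true for N = k, so T(k) = (k + 2)! - 2.
Then T(k+1) = T(k) + ((k + 2)(k + 2)!) = ((k + 2)! - 2) + ((k + 2)(k + 2)!).
Simplifying, T(k+1) = ((k+1) + 2)! - 2,
which is the closed form with N = k+1.
By the principle of mathematical induction, the result holds for all N ≥ 1.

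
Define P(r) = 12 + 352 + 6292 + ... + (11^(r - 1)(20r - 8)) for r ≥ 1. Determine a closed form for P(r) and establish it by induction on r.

We claim P(r) = 11^r(2r - 1) + 1 for all r ≥ 1.
Base case (r = 1): P(1) = 12, and the closed form gives 12. They agree.
Inductive step: suppose the statement holds for some k ≥ 1, so P(k) = 11^k(2k - 1) + 1.
Then P(k+1) = P(k) + (11^k(20k + 12)) = (11^k(2k - 1) + 1) + (11^k(20k + 12)).
Simplifying, P(k+1) = 22·11^k·k + 11·11^k + 1 = 11^(k+1)(2(k+1) - 1) + 1,
which is the closed form with r = k+1.
Hence, by induction on r, the claim holds for every r ≥ 1.

P(r) = 11^r(2r - 1) + 1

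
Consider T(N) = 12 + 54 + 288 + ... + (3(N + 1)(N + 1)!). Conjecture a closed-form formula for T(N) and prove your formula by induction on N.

We claim T(N) = 3(N + 2)! - 6 for all N ≥ 1.
Base step (N = 1): T(1) = 12, and the closed form gives 12. They agree.
Inductive step: suppose the statement holds for some p ≥ 1, so T(p) = 3(p + 2)! - 6.
Then T(p+1) = T(p) + (3(p + 2)(p + 2)!) = (3(p + 2)! - 6) + (3(p + 2)(p + 2)!).
Simplifying, T(p+1) = 3((p+1) + 2)! - 6,
which is the closed form with N = p+1.
By the principle of mathematical induction, the result holds for all N ≥ 1.

T(N) = 3(N + 2)! - 6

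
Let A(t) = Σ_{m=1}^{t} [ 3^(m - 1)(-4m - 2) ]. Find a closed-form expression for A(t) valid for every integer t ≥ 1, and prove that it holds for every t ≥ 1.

A(t) = -2·3^t·t

We claim A(t) = -2·3^t·t for all t ≥ 1.
Base step (t = 1): A(1) = -6, and the closed form gives -6. They agree.
Inductive step: suppose the statement holds for some m ≥ 1, so A(m) = -2·3^m·m.
Then A(m+1) = A(m) + (3^m(-4m - 6)) = (-2·3^m·m) + (3^m(-4m - 6)).
Simplifying, A(m+1) = 6·3^m(-m - 1) = -2·3^(m+1)·(m+1),
which is the closed form with t = m+1.
Hence, by induction on t, the claim holds for every t ≥ 1.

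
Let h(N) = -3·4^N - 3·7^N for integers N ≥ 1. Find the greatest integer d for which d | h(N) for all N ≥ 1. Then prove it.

d = 3

Computing the first values: h(1) = -33 and h(2) = -195; gcd(-33, -195) = 3, so d ≤ 3.
We prove 3 | -3·4^N - 3·7^N for all N ≥ 1 by induction on N.
Base step (N = 1): h(1) = -33 = 3·(-11), so 3 | h(1).
Suppose the result is true for N = r, i.e. 3 | h(r). Then
h(r+1) − 7·h(r) = (-3·4^(r+1) - 3·7^(r+1)) − 7·(-3·4^r - 3·7^r) = (-3)·4^r·(4 − 7) = (9)·4^r. Since 3 | h(r) by the inductive hypothesis, 3 | 7·h(r); and 3 | 9 since 9 = 3·3. Therefore 3 | h(r+1).
By the principle of mathematical induction, the result holds for all N ≥ 1.
Therefore the largest such d is 3.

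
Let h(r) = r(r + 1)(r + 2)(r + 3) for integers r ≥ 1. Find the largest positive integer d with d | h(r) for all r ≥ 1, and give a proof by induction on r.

d = 24

Computing the first values: h(1) = 24 and h(2) = 120; gcd(24, 120) = 24, so d ≤ 24.
We prove 24 | r(r + 1)(r + 2)(r + 3) for all r ≥ 1 by induction on r.
Base step (r = 1): h(1) = 24 = 24·(1), so 24 | h(1).
Inductive step: assume the claim holds for r = j, i.e. 24 | h(j). Then
h(j+1) − h(j) = (j+1)·(j+2)·(j+3)·(j+4) − j·(j+1)·(j+2)·(j+3) = (j+1)·(j+2)·(j+3)·[(j+4) − j] = 4·(j+1)·(j+2)·(j+3). The product of 3 consecutive integers is divisible by (3)! = 6, so h(j+1) − h(j) is divisible by 4·6 = 24. By the inductive hypothesis 24 | h(j), hence 24 | h(j+1).
By the principle of mathematical induction, the result holds for all r ≥ 1.
Therefore the largest such d is 24.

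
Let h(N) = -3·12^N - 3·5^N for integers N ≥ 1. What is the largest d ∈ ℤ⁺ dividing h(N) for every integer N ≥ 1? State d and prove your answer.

Computing the first values: h(1) = -51 and h(2) = -507; gcd(-51, -507) = 3, so d ≤ 3.
We prove 3 | -3·12^N - 3·5^N for all N ≥ 1 by induction on N.
For the base case N = 1: h(1) = -51 = 3·(-17), so 3 | h(1).
Inductive step: assume the claim holds for N = r, i.e. 3 | h(r). Then
h(r+1) − 12·h(r) = (-3·12^(r+1) - 3·5^(r+1)) − 12·(-3·12^r - 3·5^r) = (-3)·5^r·(5 − 12) = (21)·5^r. Since 3 | h(r) by the inductive hypothesis, 3 | 12·h(r); and 3 | 21 since 21 = 3·7. Therefore 3 | h(r+1).
By induction, the statement is established for all N ≥ 1.
Therefore the largest such d is 3.

d = 3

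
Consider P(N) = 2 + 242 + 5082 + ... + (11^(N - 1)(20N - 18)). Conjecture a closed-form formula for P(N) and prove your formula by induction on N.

We claim P(N) = 2·11^N(N - 1) + 2 for all N ≥ 1.
When N = 1: P(1) = 2, and the closed form gives 2. They agree.
Inductive step: suppose the statement holds for some k ≥ 1, so P(k) = 2·11^k(k - 1) + 2.
Then P(k+1) = P(k) + (11^k(20k + 2)) = (2·11^k(k - 1) + 2) + (11^k(20k + 2)).
Simplifying, P(k+1) = 22·11^k·k + 2 = 2·11^(k+1)((k+1) - 1) + 2,
which is the closed form with N = k+1.
Hence, by induction on N, the claim holds for every N ≥ 1.

P(N) = 2·11^N(N - 1) + 2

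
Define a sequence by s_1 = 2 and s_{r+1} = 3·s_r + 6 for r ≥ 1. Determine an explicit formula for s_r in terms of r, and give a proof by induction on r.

s_r = 5·3^(r - 1) - 3

Computing the first terms: s_1 = 2, s_2 = 12, s_3 = 42. This suggests s_r = 5·3^(r - 1) - 3.
For the base case r = 1: the formula gives 2 = 2 = s_1.
For the inductive step, assume it holds for an arbitrary m ≥ 1, so s_m = 5·3^(m - 1) - 3.
Then s_{m+1} = 3·s_m + 6 = 3·(5·3^(m - 1) - 3) + 6 = 5·3^m - 3 = 5·3^((m+1) - 1) - 3,
which is the claimed formula at r = m+1.
By the principle of mathematical induction, the result holds for all r ≥ 1.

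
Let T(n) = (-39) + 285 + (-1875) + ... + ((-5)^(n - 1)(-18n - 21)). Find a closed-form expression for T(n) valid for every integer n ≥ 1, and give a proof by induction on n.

We claim T(n) = (-5)^n(3n + 4) - 4 for all n ≥ 1.
Base step (n = 1): T(1) = -39, and the closed form gives -39. They agree.
Suppose the result is true for n = i, so T(i) = (-5)^i(3i + 4) - 4.
Then T(i+1) = T(i) + ((-5)^i(-18i - 39)) = ((-5)^i(3i + 4) - 4) + ((-5)^i(-18i - 39)).
Simplifying, T(i+1) = -15(-5)^i·i - 35(-5)^i - 4 = (-5)^(i+1)(3(i+1) + 4) - 4,
which is the closed form with n = i+1.
This completes the induction.

T(n) = (-5)^n(3n + 4) - 4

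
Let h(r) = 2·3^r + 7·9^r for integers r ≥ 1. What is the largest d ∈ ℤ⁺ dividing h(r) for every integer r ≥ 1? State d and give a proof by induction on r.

Computing the first values: h(1) = 69 and h(2) = 585; gcd(69, 585) = 3, so d ≤ 3.
We prove 3 | 2·3^r + 7·9^r for all r ≥ 1 by induction on r.
For the base case r = 1: h(1) = 69 = 3·(23), so 3 | h(1).
Suppose the result is true for r = k, i.e. 3 | h(k). Then
h(k+1) − 9·h(k) = (2·3^(k+1) + 7·9^(k+1)) − 9·(2·3^k + 7·9^k) = (2)·3^k·(3 − 9) = (-12)·3^k. Since 3 | h(k) by the inductive hypothesis, 3 | 9·h(k); and 3 | -12 since -12 = 3·-4. Therefore 3 | h(k+1).
By the principle of mathematical induction, the result holds for all r ≥ 1.
Therefore the largest such d is 3.

d = 3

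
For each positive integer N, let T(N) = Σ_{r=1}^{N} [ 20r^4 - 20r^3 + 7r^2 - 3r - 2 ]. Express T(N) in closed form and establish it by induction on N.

We claim T(N) = N(4N^4 + 5N^3 - N^2 - 3N - 3) for all N ≥ 1.
Base step (N = 1): T(1) = 2, and the closed form gives 2. They agree.
Inductive step: suppose the statement holds for some r ≥ 1, so T(r) = r(4r^4 + 5r^3 - r^2 - 3r - 3).
Then T(r+1) = T(r) + (20r^4 + 60r^3 + 67r^2 + 31r + 2) = (r(4r^4 + 5r^3 - r^2 - 3r - 3)) + (20r^4 + 60r^3 + 67r^2 + 31r + 2).
Simplifying, T(r+1) = (r + 1)(4r^4 + 21r^3 + 38r^2 + 26r + 2) = (r+1)(4(r+1)^4 + 5(r+1)^3 - (r+1)^2 - 3(r+1) - 3),
which is the closed form with N = r+1.
This completes the induction.

T(N) = N(4N^4 + 5N^3 - N^2 - 3N - 3)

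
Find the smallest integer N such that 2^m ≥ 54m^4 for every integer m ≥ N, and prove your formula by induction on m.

N = 25

At m = 24: 16777216 < 17915904, so the inequality fails and N ≥ 25. We prove 2^m ≥ 54m^4 for all m ≥ 25.
When m = 25: 2^m = 33554432 and 54m^4 = 21093750, so 33554432 ≥ 21093750.
Suppose the result is true for m = r, so 2^r ≥ 54r^4.
Then 2^(r + 1) = 2·(2^r) ≥ 2·(54r^4).
Also, for r ≥ 25 we have 2·(54r^4) ≥ 54(r+1)^4, since 2 ≥ (1 + 1/r)^4 for all r ≥ 25.
Combining, 2^(r + 1) ≥ 54(r+1)^4.
Hence, by induction on m, the claim holds for every m ≥ 25.
Hence the smallest such N is 25.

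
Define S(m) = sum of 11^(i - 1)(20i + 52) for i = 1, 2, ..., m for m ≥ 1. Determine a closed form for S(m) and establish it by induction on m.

S(m) = 11^m(2m + 5) - 5

We claim S(m) = 11^m(2m + 5) - 5 for all m ≥ 1.
When m = 1: S(1) = 72, and the closed form gives 72. They agree.
Inductive step: assume the claim holds for m = i, so S(i) = 11^i(2i + 5) - 5.
Then S(i+1) = S(i) + (11^i(20i + 72)) = (11^i(2i + 5) - 5) + (11^i(20i + 72)).
Simplifying, S(i+1) = 22·11^i·i + 77·11^i - 5 = 11^(i+1)(2(i+1) + 5) - 5,
which is the closed form with m = i+1.
Hence, by induction on m, the claim holds for every m ≥ 1.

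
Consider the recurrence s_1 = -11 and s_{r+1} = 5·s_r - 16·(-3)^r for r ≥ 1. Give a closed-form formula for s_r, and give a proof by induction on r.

s_r = 2(-3)^r - 5^r

Computing the first terms: s_1 = -11, s_2 = -7, s_3 = -179. This suggests s_r = 2(-3)^r - 5^r.
For the base case r = 1: the formula gives -11 = -11 = s_1.
Inductive step: assume the claim holds for r = k, so s_k = 2(-3)^k - 5^k.
Then s_{k+1} = 5·s_k - 16·(-3)^k = 5·(2(-3)^k - 5^k) - 16·(-3)^k = 2(-3)^(k + 1) - 5^(k + 1),
which is the claimed formula at r = k+1.
By the principle of mathematical induction, the result holds for all r ≥ 1.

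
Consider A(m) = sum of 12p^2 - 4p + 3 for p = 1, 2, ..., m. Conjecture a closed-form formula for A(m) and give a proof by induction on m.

A(m) = m(4m^2 + 4m + 3)

We claim A(m) = m(4m^2 + 4m + 3) for all m ≥ 1.
Base step (m = 1): A(1) = 11, and the closed form gives 11. They agree.
Suppose the result is true for m = p, so A(p) = p(4p^2 + 4p + 3).
Then A(p+1) = A(p) + (12p^2 + 20p + 11) = (p(4p^2 + 4p + 3)) + (12p^2 + 20p + 11).
Simplifying, A(p+1) = (p + 1)(4p^2 + 12p + 11) = (p+1)(4(p+1)^2 + 4(p+1) + 3),
which is the closed form with m = p+1.
Hence, by induction on m, the claim holds for every m ≥ 1.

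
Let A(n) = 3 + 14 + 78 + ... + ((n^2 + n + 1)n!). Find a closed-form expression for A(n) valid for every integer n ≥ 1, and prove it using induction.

A(n) = (n + 1)(n + 1)! - 1

We claim A(n) = (n + 1)(n + 1)! - 1 for all n ≥ 1.
Base case (n = 1): A(1) = 3, and the closed form gives 3. They agree.
Inductive step: assume the claim holds for n = m, so A(m) = (m + 1)(m + 1)! - 1.
Then A(m+1) = A(m) + ((m^2 + 3m + 3)(m + 1)!) = ((m + 1)(m + 1)! - 1) + ((m^2 + 3m + 3)(m + 1)!).
Simplifying, A(m+1) = ((m+1) + 1)((m+1) + 1)! - 1,
which is the closed form with n = m+1.
By the principle of mathematical induction, the result holds for all n ≥ 1.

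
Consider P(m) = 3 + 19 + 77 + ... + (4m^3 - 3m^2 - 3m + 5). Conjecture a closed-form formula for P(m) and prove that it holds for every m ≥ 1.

P(m) = m(m^3 + m^2 - 2m + 3)

We claim P(m) = m(m^3 + m^2 - 2m + 3) for all m ≥ 1.
Base step (m = 1): P(1) = 3, and the closed form gives 3. They agree.
Suppose the result is true for m = j, so P(j) = j(j^3 + j^2 - 2j + 3).
Then P(j+1) = P(j) + (4j^3 + 9j^2 + 3j + 3) = (j(j^3 + j^2 - 2j + 3)) + (4j^3 + 9j^2 + 3j + 3).
Simplifying, P(j+1) = (j + 1)(j^3 + 4j^2 + 3j + 3) = (j+1)((j+1)^3 + (j+1)^2 - 2(j+1) + 3),
which is the closed form with m = j+1.
This completes the induction.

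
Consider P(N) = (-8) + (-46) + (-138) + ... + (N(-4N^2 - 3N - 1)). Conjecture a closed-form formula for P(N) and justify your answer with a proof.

We claim P(N) = -N(N + 1)^3 for all N ≥ 1.
For the base case N = 1: P(1) = -8, and the closed form gives -8. They agree.
Suppose the result is true for N = j, so P(j) = j(-j^3 - 3j^2 - 3j - 1).
Then P(j+1) = P(j) + (-(j + 1)(3j + 4(j + 1)^2 + 4)) = (j(-j^3 - 3j^2 - 3j - 1)) + (-(j + 1)(3j + 4(j + 1)^2 + 4)).
Simplifying, P(j+1) = -(j + 1)(j + 2)^3 = -(j+1)((j+1) + 1)^3,
which is the closed form with N = j+1.
By the principle of mathematical induction, the result holds for all N ≥ 1.

P(N) = -N(N + 1)^3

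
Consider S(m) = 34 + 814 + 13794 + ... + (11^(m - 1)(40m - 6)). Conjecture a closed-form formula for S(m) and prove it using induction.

We claim S(m) = 11^m(4m - 1) + 1 for all m ≥ 1.
When m = 1: S(1) = 34, and the closed form gives 34. They agree.
Inductive step: assume the claim holds for m = i, so S(i) = 11^i(4i - 1) + 1.
Then S(i+1) = S(i) + (11^i(40i + 34)) = (11^i(4i - 1) + 1) + (11^i(40i + 34)).
Simplifying, S(i+1) = 44·11^i·i + 33·11^i + 1 = 11^(i+1)(4(i+1) - 1) + 1,
which is the closed form with m = i+1.
This completes the induction.

S(m) = 11^m(4m - 1) + 1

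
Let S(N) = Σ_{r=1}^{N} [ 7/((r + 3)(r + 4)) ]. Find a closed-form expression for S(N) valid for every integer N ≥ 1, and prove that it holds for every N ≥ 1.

We claim S(N) = 7N/(4(N + 4)) for all N ≥ 1.
For the base case N = 1: S(1) = 7/20, and the closed form gives 7/20. They agree.
For the inductive step, assume it holds for an arbitrary r ≥ 1, so S(r) = 7r/(4(r + 4)).
Then S(r+1) = S(r) + (7/((r + 4)(r + 5))) = (7r/(4(r + 4))) + (7/((r + 4)(r + 5))).
Simplifying, S(r+1) = 7(r + 1)/(4(r + 5)) = 7(r+1)/(4((r+1) + 4)),
which is the closed form with N = r+1.
By the principle of mathematical induction, the result holds for all N ≥ 1.

S(N) = 7N/(4(N + 4))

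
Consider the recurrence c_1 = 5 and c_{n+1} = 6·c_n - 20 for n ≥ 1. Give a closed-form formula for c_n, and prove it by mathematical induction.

c_n = 6^(n - 1) + 4

Computing the first terms: c_1 = 5, c_2 = 10, c_3 = 40. This suggests c_n = 6^(n - 1) + 4.
Base step (n = 1): the formula gives 5 = 5 = c_1.
Suppose the result is true for n = p, so c_p = 6^(p - 1) + 4.
Then c_{p+1} = 6·c_p - 20 = 6·(6^(p - 1) + 4) - 20 = 6^p + 4 = 6^((p+1) - 1) + 4,
which is the claimed formula at n = p+1.
This completes the induction.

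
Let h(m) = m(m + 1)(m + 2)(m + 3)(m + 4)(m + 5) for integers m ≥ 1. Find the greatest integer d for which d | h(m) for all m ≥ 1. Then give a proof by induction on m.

Computing the first values: h(1) = 720 and h(2) = 5040; gcd(720, 5040) = 720, so d ≤ 720.
We prove 720 | m(m + 1)(m + 2)(m + 3)(m + 4)(m + 5) for all m ≥ 1 by induction on m.
Base case (m = 1): h(1) = 720 = 720·(1), so 720 | h(1).
Suppose the result is true for m = k, i.e. 720 | h(k). Then
h(k+1) − h(k) = (k+1)·(k+2)·(k+3)·(k+4)·(k+5)·(k+6) − k·(k+1)·(k+2)·(k+3)·(k+4)·(k+5) = (k+1)·(k+2)·(k+3)·(k+4)·(k+5)·[(k+6) − k] = 6·(k+1)·(k+2)·(k+3)·(k+4)·(k+5). The product of 5 consecutive integers is divisible by (5)! = 120, so h(k+1) − h(k) is divisible by 6·120 = 720. By the inductive hypothesis 720 | h(k), hence 720 | h(k+1).
This completes the induction.
Therefore the largest such d is 720.

d = 720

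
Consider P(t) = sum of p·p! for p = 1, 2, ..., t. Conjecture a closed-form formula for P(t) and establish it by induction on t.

We claim P(t) = (t + 1)! - 1 for all t ≥ 1.
For the base case t = 1: P(1) = 1, and the closed form gives 1. They agree.
Inductive step: assume the claim holds for t = p, so P(p) = (p + 1)! - 1.
Then P(p+1) = P(p) + ((p + 1)(p + 1)!) = ((p + 1)! - 1) + ((p + 1)(p + 1)!).
Simplifying, P(p+1) = ((p+1) + 1)! - 1,
which is the closed form with t = p+1.
This completes the induction.

P(t) = (t + 1)! - 1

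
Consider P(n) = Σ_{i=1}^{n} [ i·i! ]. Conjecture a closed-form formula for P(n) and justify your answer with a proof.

We claim P(n) = (n + 1)! - 1 for all n ≥ 1.
Base case (n = 1): P(1) = 1, and the closed form gives 1. They agree.
Inductive step: suppose the statement holds for some i ≥ 1, so P(i) = (i + 1)! - 1.
Then P(i+1) = P(i) + ((i + 1)(i + 1)!) = ((i + 1)! - 1) + ((i + 1)(i + 1)!).
Simplifying, P(i+1) = ((i+1) + 1)! - 1,
which is the closed form with n = i+1.
Hence, by induction on n, the claim holds for every n ≥ 1.

P(n) = (n + 1)! - 1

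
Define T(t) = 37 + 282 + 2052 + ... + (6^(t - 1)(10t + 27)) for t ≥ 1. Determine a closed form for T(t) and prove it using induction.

T(t) = 6^t(2t + 5) - 5

We claim T(t) = 6^t(2t + 5) - 5 for all t ≥ 1.
Base step (t = 1): T(1) = 37, and the closed form gives 37. They agree.
Inductive step: suppose the statement holds for some p ≥ 1, so T(p) = 6^p(2p + 5) - 5.
Then T(p+1) = T(p) + (6^p(10p + 37)) = (6^p(2p + 5) - 5) + (6^p(10p + 37)).
Simplifying, T(p+1) = 12·6^p·p + 42·6^p - 5 = 6^(p+1)(2(p+1) + 5) - 5,
which is the closed form with t = p+1.
By induction, the statement is established for all t ≥ 1.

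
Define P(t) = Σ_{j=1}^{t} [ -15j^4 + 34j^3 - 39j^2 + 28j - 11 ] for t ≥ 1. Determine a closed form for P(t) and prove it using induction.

We claim P(t) = -t(3t^4 - t^3 + t^2 - 3t + 3) for all t ≥ 1.
Base step (t = 1): P(1) = -3, and the closed form gives -3. They agree.
Inductive step: assume the claim holds for t = j, so P(j) = j(-3j^4 + j^3 - j^2 + 3j - 3).
Then P(j+1) = P(j) + (-15j^4 - 26j^3 - 27j^2 - 8j - 3) = (j(-3j^4 + j^3 - j^2 + 3j - 3)) + (-15j^4 - 26j^3 - 27j^2 - 8j - 3).
Simplifying, P(j+1) = -(j + 1)(3j^4 + 11j^3 + 16j^2 + 8j + 3) = -(j+1)(3(j+1)^4 - (j+1)^3 + (j+1)^2 - 3(j+1) + 3),
which is the closed form with t = j+1.
By the principle of mathematical induction, the result holds for all t ≥ 1.

P(t) = -t(3t^4 - t^3 + t^2 - 3t + 3)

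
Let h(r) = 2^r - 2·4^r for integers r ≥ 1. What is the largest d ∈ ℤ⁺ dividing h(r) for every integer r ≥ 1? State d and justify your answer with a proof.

Computing the first values: h(1) = -6 and h(2) = -28; gcd(-6, -28) = 2, so d ≤ 2.
We prove 2 | 2^r - 2·4^r for all r ≥ 1 by induction on r.
Base case (r = 1): h(1) = -6 = 2·(-3), so 2 | h(1).
Inductive step: assume the claim holds for r = p, i.e. 2 | h(p). Then
h(p+1) − 4·h(p) = (2^(p+1) - 2·4^(p+1)) − 4·(2^p - 2·4^p) = (1)·2^p·(2 − 4) = (-2)·2^p. Since 2 | h(p) by the inductive hypothesis, 2 | 4·h(p); and 2 | -2 since -2 = 2·-1. Therefore 2 | h(p+1).
By induction, the statement is established for all r ≥ 1.
Therefore the largest such d is 2.

d = 2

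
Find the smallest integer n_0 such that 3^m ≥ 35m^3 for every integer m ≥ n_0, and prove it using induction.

At m = 9: 19683 < 25515, so the inequality fails and n_0 ≥ 10. We prove 3^m ≥ 35m^3 for all m ≥ 10.
Base case (m = 10): 3^m = 59049 and 35m^3 = 35000, so 59049 ≥ 35000.
For the inductive step, assume it holds for an arbitrary k ≥ 10, so 3^k ≥ 35k^3.
Then 3^(k + 1) = 3·(3^k) ≥ 3·(35k^3).
Also, for k ≥ 10 we have 3·(35k^3) ≥ 35(k+1)^3, since 3 ≥ (1 + 1/k)^3 for all k ≥ 10.
Combining, 3^(k + 1) ≥ 35(k+1)^3.
By induction, the statement is established for all m ≥ 10.
Hence the smallest such n_0 is 10.

n_0 = 10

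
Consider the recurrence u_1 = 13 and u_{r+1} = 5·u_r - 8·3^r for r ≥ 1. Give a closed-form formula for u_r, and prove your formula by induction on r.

u_r = 4·3^r + 5^(r - 1)

Computing the first terms: u_1 = 13, u_2 = 41, u_3 = 133. This suggests u_r = 4·3^r + 5^(r - 1).
For the base case r = 1: the formula gives 13 = 13 = u_1.
Suppose the result is true for r = j, so u_j = 4·3^j + 5^(j - 1).
Then u_{j+1} = 5·u_j - 8·3^j = 5·(4·3^j + 5^(j - 1)) - 8·3^j = 4·3^(j + 1) + 5^j = 4·3^(j+1) + 5^((j+1) - 1),
which is the claimed formula at r = j+1.
By induction, the statement is established for all r ≥ 1.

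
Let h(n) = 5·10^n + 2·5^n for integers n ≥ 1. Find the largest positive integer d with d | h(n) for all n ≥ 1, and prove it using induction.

d = 10

Computing the first values: h(1) = 60 and h(2) = 550; gcd(60, 550) = 10, so d ≤ 10.
We prove 10 | 5·10^n + 2·5^n for all n ≥ 1 by induction on n.
When n = 1: h(1) = 60 = 10·(6), so 10 | h(1).
Inductive step: suppose the statement holds for some p ≥ 1, i.e. 10 | h(p). Then
h(p+1) − 10·h(p) = (5·10^(p+1) + 2·5^(p+1)) − 10·(5·10^p + 2·5^p) = (2)·5^p·(5 − 10) = (-10)·5^p. Since 10 | h(p) by the inductive hypothesis, 10 | 10·h(p); and 10 | -10 since -10 = 10·-1. Therefore 10 | h(p+1).
By the principle of mathematical induction, the result holds for all n ≥ 1.
Therefore the largest such d is 10.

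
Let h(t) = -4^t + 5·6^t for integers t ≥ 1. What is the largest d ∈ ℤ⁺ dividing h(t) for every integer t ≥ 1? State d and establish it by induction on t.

Computing the first values: h(1) = 26 and h(2) = 164; gcd(26, 164) = 2, so d ≤ 2.
We prove 2 | -4^t + 5·6^t for all t ≥ 1 by induction on t.
Base case (t = 1): h(1) = 26 = 2·(13), so 2 | h(1).
For the inductive step, assume it holds for an arbitrary i ≥ 1, i.e. 2 | h(i). Then
h(i+1) − 6·h(i) = (-4^(i+1) + 5·6^(i+1)) − 6·(-4^i + 5·6^i) = (-1)·4^i·(4 − 6) = (2)·4^i. Since 2 | h(i) by the inductive hypothesis, 2 | 6·h(i); and 2 | 2 since 2 = 2·1. Therefore 2 | h(i+1).
Hence, by induction on t, the claim holds for every t ≥ 1.
Therefore the largest such d is 2.

d = 2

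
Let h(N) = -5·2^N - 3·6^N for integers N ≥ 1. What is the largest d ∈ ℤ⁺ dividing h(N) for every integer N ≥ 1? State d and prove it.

d = 4

Computing the first values: h(1) = -28 and h(2) = -128; gcd(-28, -128) = 4, so d ≤ 4.
We prove 4 | -5·2^N - 3·6^N for all N ≥ 1 by induction on N.
Base step (N = 1): h(1) = -28 = 4·(-7), so 4 | h(1).
Suppose the result is true for N = k, i.e. 4 | h(k). Then
h(k+1) − 6·h(k) = (-5·2^(k+1) - 3·6^(k+1)) − 6·(-5·2^k - 3·6^k) = (-5)·2^k·(2 − 6) = (20)·2^k. Since 4 | h(k) by the inductive hypothesis, 4 | 6·h(k); and 4 | 20 since 20 = 4·5. Therefore 4 | h(k+1).
This completes the induction.
Therefore the largest such d is 4.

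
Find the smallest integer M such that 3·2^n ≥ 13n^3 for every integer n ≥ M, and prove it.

At n = 13: 24576 < 28561, so the inequality fails and M ≥ 14. We prove 3·2^n ≥ 13n^3 for all n ≥ 14.
For the base case n = 14: 3·2^n = 49152 and 13n^3 = 35672, so 49152 ≥ 35672.
For the inductive step, assume it holds for an arbitrary p ≥ 14, so 3·2^p ≥ 13p^3.
Then 3·2^(p + 1) = 2·(3·2^p) ≥ 2·(13p^3).
Also, for p ≥ 14 we have 2·(13p^3) ≥ 13(p+1)^3, since 2 ≥ (1 + 1/p)^3 for all p ≥ 14.
Combining, 3·2^(p + 1) ≥ 13(p+1)^3.
This completes the induction.
Hence the smallest such M is 14.

M = 14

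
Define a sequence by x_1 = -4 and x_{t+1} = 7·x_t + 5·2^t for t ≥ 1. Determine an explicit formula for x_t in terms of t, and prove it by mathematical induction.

x_t = -2^t - 2·7^(t - 1)

Computing the first terms: x_1 = -4, x_2 = -18, x_3 = -106. This suggests x_t = -2^t - 2·7^(t - 1).
Base step (t = 1): the formula gives -4 = -4 = x_1.
Inductive step: assume the claim holds for t = p, so x_p = -2^p - 2·7^(p - 1).
Then x_{p+1} = 7·x_p + 5·2^p = 7·(-2^p - 2·7^(p - 1)) + 5·2^p = -2^(p + 1) - 2·7^p = -2^(p+1) - 2·7^((p+1) - 1),
which is the claimed formula at t = p+1.
Hence, by induction on t, the claim holds for every t ≥ 1.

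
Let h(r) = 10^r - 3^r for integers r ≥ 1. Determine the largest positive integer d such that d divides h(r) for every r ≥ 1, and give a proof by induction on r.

Computing the first values: h(1) = 7 and h(2) = 91; gcd(7, 91) = 7, so d ≤ 7.
We prove 7 | 10^r - 3^r for all r ≥ 1 by induction on r.
When r = 1: h(1) = 7 = 7·(1), so 7 | h(1).
Suppose the result is true for r = k, i.e. 7 | h(k). Then
10^{k+1} − 3^{k+1} = 10·10^k − 3·3^k = 10·(10^k − 3^k) + (7)·3^k. The first term is divisible by 7 by the inductive hypothesis, and the second term (7)·3^k is divisible by 7 since 7 | 7. Hence 7 | h(k+1).
Hence, by induction on r, the claim holds for every r ≥ 1.
Therefore the largest such d is 7.

d = 7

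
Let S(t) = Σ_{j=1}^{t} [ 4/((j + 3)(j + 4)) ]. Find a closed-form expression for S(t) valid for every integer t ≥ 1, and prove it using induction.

We claim S(t) = t/(t + 4) for all t ≥ 1.
Base step (t = 1): S(1) = 1/5, and the closed form gives 1/5. They agree.
Inductive step: suppose the statement holds for some j ≥ 1, so S(j) = j/(j + 4).
Then S(j+1) = S(j) + (4/((j + 4)(j + 5))) = (j/(j + 4)) + (4/((j + 4)(j + 5))).
Simplifying, S(j+1) = (j + 1)/(j + 5) = (j+1)/((j+1) + 4),
which is the closed form with t = j+1.
This completes the induction.

S(t) = t/(t + 4)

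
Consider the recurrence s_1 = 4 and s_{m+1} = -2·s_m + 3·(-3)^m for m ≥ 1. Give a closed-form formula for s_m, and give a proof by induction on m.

Computing the first terms: s_1 = 4, s_2 = -17, s_3 = 61. This suggests s_m = -5(-2)^(m - 1) + (-3)^(m + 1).
For the base case m = 1: the formula gives 4 = 4 = s_1.
Suppose the result is true for m = i, so s_i = -5(-2)^(i - 1) + (-3)^(i + 1).
Then s_{i+1} = -2·s_i + 3·(-3)^i = -2·(-5(-2)^(i - 1) + (-3)^(i + 1)) + 3·(-3)^i = -5(-2)^i + (-3)^(i + 2) = -5(-2)^((i+1) - 1) + (-3)^((i+1) + 1),
which is the claimed formula at m = i+1.
Hence, by induction on m, the claim holds for every m ≥ 1.

s_m = -5(-2)^(m - 1) + (-3)^(m + 1)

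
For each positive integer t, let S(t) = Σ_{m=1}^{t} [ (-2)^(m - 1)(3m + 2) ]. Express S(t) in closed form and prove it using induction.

S(t) = -(-2)^t(t + 1) + 1

We claim S(t) = -(-2)^t(t + 1) + 1 for all t ≥ 1.
Base case (t = 1): S(1) = 5, and the closed form gives 5. They agree.
Inductive step: suppose the statement holds for some m ≥ 1, so S(m) = -(-2)^m(m + 1) + 1.
Then S(m+1) = S(m) + ((-2)^m(3m + 5)) = (-(-2)^m(m + 1) + 1) + ((-2)^m(3m + 5)).
Simplifying, S(m+1) = -(-2)^(m + 1)m + (-2)^(m + 2) + 1 = -(-2)^(m+1)((m+1) + 1) + 1,
which is the closed form with t = m+1.
By the principle of mathematical induction, the result holds for all t ≥ 1.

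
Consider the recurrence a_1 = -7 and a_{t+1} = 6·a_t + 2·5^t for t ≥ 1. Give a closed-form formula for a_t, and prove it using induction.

a_t = -2·5^t + 3·6^(t - 1)

Computing the first terms: a_1 = -7, a_2 = -32, a_3 = -142. This suggests a_t = -2·5^t + 3·6^(t - 1).
When t = 1: the formula gives -7 = -7 = a_1.
Inductive step: assume the claim holds for t = m, so a_m = -2·5^m + 3·6^(m - 1).
Then a_{m+1} = 6·a_m + 2·5^m = 6·(-2·5^m + 3·6^(m - 1)) + 2·5^m = -2·5^(m + 1) + 3·6^m = -2·5^(m+1) + 3·6^((m+1) - 1),
which is the claimed formula at t = m+1.
By the principle of mathematical induction, the result holds for all t ≥ 1.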